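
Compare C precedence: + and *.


'*' is multiplicative (level 10); '+' is additive (level 9)
Higher level binds tighter
'*' has higher precedence than '+'


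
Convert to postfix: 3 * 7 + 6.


Left to right (same or higher precedence on left)
Postfix: 3 7 * 6 +


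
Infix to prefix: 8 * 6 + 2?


left-to-right (same/higher precedence on left): tree is (+ (* 8 6) 2)
Prefix: + * 8 6 2


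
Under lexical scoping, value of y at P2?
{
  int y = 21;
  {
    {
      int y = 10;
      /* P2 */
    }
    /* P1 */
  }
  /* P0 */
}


y declared in the same block as P2
y = 10


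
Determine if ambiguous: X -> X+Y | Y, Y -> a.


precedence layered via separate nonterminal Y: deterministic
Unambiguous


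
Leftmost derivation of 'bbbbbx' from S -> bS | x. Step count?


Derivation: S => bS => bbS => bbbS => bbbbS => bbbbbS => bbbbbx
Steps: 6


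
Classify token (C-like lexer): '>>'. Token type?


Pattern: operator symbol
Type: OPERATOR


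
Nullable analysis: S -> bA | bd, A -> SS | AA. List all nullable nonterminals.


A nonterminal is nullable iff some alternative derives ε (directly, or every symbol in it is nullable)
Nullable: {}


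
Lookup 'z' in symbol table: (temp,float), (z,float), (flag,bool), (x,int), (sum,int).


Lookup 'z' → type float


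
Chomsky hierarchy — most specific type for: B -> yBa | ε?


Single nonterminal LHS, but y^n a^n is not regular
Classification: Type 2 (Context-Free)


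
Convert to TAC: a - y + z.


Break into single-operator statements:
t1 = a - y
t2 = t1 + z


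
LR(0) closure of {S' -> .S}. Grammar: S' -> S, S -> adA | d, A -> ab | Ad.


Start: S' -> .S
For each item with dot before a nonterminal B, add B -> .γ for every B-production
Closure: [S' -> .S, S -> .adA, S -> .d]


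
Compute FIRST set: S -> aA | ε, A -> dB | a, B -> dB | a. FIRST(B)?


Per alternative of B: FIRST(dB) = {d}; FIRST(a) = {a}
FIRST(B) = {a, d}


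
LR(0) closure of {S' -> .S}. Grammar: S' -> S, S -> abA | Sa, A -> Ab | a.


Start: S' -> .S
For each item with dot before a nonterminal B, add B -> .γ for every B-production
Closure: [S' -> .S, S -> .abA, S -> .Sa]


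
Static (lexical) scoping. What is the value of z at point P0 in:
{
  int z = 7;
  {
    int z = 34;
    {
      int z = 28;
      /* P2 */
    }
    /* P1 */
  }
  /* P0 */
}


z declared in the same block as P0
z = 7


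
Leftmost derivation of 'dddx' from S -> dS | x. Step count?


Derivation: S => dS => ddS => dddS => dddx
Steps: 4


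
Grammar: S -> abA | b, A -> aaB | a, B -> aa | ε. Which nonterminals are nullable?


A nonterminal is nullable iff some alternative derives ε (directly, or every symbol in it is nullable)
Nullable: {B}


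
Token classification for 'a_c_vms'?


Pattern: letter/underscore followed by alphanumerics, not a keyword
Type: IDENTIFIER


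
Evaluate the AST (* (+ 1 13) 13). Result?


Evaluate inner: (+ 1 13) = 14
Evaluate root: (* 14 13) = 182
Result: 182


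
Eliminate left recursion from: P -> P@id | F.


Left-recursive alternatives: P@id; non-recursive: F
Introduce P': P -> FP', P' -> @idP' | ε


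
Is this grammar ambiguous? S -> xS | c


right-linear, alternatives start with distinct terminals 'x' vs 'c': unique leftmost derivation
Unambiguous


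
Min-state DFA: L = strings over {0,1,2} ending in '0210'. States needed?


Track the longest suffix of input matching a prefix of '0210': 5 classes (prefixes of length 0..4)
Minimal DFA: 5 states


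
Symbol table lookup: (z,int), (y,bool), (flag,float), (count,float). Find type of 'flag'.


Lookup 'flag' → type float


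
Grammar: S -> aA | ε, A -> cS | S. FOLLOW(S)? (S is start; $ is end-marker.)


$ ∈ FOLLOW(S). For each A -> αBβ: add FIRST(β)\{ε} to FOLLOW(B); if β nullable, add FOLLOW(A).
FOLLOW(S) = {$}


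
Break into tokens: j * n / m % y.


Scan left to right, longest-match per lexeme
Tokens: ID(j), OP(*), ID(n), OP(/), ID(m), OP(%), ID(y)


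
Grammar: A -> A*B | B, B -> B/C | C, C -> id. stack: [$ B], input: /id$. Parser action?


shift '/' to continue B -> B/C
Action: shift


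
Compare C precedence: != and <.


'<' is relational (level 7); '!=' is equality (level 6)
Higher level binds tighter
'<' has higher precedence than '!='


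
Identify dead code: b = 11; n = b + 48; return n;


b is read by n's definition; n is returned
No dead code


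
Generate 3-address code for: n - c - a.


Break into single-operator statements:
t1 = n - c
t2 = t1 - a


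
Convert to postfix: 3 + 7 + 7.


Left to right (same or higher precedence on left)
Postfix: 3 7 + 7 +


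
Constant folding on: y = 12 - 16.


12 - 16 = -4 at compile time
Optimized: y = -4


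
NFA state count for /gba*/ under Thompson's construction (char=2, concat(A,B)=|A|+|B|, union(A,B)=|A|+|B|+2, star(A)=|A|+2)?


Syntax tree has 3 char leaf(s), 0 union(s), 1 star(s)
chars contribute 3×2 = 6; each union adds +2; each star adds +2
Total: 6 + 0 + 2 = 8 states


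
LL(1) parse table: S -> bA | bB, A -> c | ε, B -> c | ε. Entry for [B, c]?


For [B, c]: 'c' ∈ FIRST(c)
Entry: B -> c


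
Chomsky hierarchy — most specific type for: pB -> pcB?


LHS has context (more than one symbol) and |LHS| ≤ |RHS|
Classification: Type 1 (Context-Sensitive)


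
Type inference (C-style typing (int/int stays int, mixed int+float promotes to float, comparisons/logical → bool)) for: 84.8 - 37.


Operand types: float - int
Rule: mixed int/float promotes to float; int/int stays int
Result type: float


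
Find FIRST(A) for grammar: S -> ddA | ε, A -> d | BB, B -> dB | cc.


Per alternative of A: FIRST(d) = {d}; FIRST(BB) = {c, d}
FIRST(A) = {c, d}


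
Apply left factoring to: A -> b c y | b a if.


Common prefix: 'b'
Factored: A -> b A', A' -> c y | a if


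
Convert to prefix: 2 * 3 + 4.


left-to-right (same/higher precedence on left): tree is (+ (* 2 3) 4)
Prefix: + * 2 3 4


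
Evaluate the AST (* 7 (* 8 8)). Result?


Evaluate inner: (* 8 8) = 64
Evaluate root: (* 7 64) = 448
Result: 448


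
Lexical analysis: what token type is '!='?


Pattern: operator symbol
Type: OPERATOR


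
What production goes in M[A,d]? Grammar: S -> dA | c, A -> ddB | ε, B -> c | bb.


For [A, d]: 'd' ∈ FIRST(ddB)
Entry: A -> ddB


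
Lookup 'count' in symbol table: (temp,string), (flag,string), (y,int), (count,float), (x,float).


Lookup 'count' → type float


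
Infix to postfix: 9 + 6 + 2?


Left to right (same or higher precedence on left)
Postfix: 9 6 + 2 +


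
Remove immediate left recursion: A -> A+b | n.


Left-recursive alternatives: A+b; non-recursive: n
Introduce A': A -> nA', A' -> +bA' | ε


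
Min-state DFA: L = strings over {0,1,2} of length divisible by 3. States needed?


Track length mod 3: states 0..2, accept at 0
Minimal DFA: 3 states


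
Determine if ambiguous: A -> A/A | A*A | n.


'n/n*n' has two parse trees (no precedence encoded between / and *)
Ambiguous


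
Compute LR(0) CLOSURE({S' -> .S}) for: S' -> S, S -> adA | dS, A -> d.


Start: S' -> .S
For each item with dot before a nonterminal B, add B -> .γ for every B-production
Closure: [S' -> .S, S -> .adA, S -> .dS]


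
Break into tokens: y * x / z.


Scan left to right, longest-match per lexeme
Tokens: ID(y), OP(*), ID(x), OP(/), ID(z)


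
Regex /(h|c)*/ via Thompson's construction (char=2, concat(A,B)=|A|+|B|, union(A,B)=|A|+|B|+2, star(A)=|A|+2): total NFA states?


Syntax tree has 2 char leaf(s), 1 union(s), 1 star(s)
chars contribute 2×2 = 4; each union adds +2; each star adds +2
Total: 4 + 2 + 2 = 8 states


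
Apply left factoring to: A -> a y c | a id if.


Common prefix: 'a'
Factored: A -> a A', A' -> y c | id if


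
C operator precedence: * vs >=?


'*' is multiplicative (level 10); '>=' is relational (level 7)
Higher level binds tighter
'*' has higher precedence than '>='


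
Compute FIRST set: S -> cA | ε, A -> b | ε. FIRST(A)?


Per alternative of A: FIRST(b) = {b}; FIRST(ε) = {ε}
FIRST(A) = {b, ε}


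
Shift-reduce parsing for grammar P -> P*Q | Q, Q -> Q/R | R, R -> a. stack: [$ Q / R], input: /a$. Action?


handle 'Q/R' on top
Action: reduce (Q -> Q/R)


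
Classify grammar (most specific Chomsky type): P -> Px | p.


Left-linear: every RHS is a terminal or one nonterminal followed by a terminal
Classification: Type 3 (Regular)


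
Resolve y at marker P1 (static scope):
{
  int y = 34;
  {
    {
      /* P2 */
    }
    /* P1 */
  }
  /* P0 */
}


P1's block does not declare y; resolves to the enclosing declaration at depth 0
y = 34


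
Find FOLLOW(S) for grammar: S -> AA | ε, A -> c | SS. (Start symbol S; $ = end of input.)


$ ∈ FOLLOW(S). For each A -> αBβ: add FIRST(β)\{ε} to FOLLOW(B); if β nullable, add FOLLOW(A).
FOLLOW(S) = {$, c}


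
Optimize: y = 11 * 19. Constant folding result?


11 * 19 = 209 at compile time
Optimized: y = 209


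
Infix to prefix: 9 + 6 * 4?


'*' binds tighter: tree is (+ 9 (* 6 4))
Prefix: + 9 * 6 4


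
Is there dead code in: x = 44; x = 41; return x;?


first assignment to x is overwritten before any read
Dead: 'x = 44'


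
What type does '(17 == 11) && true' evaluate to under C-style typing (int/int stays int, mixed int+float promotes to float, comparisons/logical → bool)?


Operand types: bool && bool
Rule: logical operators take bool operands and yield bool
Result type: bool


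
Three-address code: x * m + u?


Break into single-operator statements:
t1 = x * m
t2 = t1 + u


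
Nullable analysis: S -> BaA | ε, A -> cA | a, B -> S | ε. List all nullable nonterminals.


A nonterminal is nullable iff some alternative derives ε (directly, or every symbol in it is nullable)
Nullable: {B, S}


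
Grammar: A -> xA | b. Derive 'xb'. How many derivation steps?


Derivation: A => xA => xb
Steps: 2


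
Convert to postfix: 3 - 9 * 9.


* has higher precedence, evaluate 9*9 first
Postfix: 3 9 9 * -


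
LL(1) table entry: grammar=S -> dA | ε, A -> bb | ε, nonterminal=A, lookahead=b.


For [A, b]: 'b' ∈ FIRST(bb)
Entry: A -> bb


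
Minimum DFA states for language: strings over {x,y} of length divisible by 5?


Track length mod 5: states 0..4, accept at 0
Minimal DFA: 5 states


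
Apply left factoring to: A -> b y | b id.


Common prefix: 'b'
Factored: A -> b A', A' -> y | id


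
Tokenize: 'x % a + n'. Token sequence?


Scan left to right, longest-match per lexeme
Tokens: ID(x), OP(%), ID(a), OP(+), ID(n)


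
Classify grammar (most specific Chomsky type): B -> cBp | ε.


Single nonterminal LHS, but c^n p^n is not regular
Classification: Type 2 (Context-Free)


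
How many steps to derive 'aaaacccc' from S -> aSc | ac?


Derivation: S => aSc => aaScc => aaaSccc => aaaacccc
Steps: 4


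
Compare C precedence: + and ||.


'+' is additive (level 9); '||' is logical OR (level 1)
Higher level binds tighter
'+' has higher precedence than '||'


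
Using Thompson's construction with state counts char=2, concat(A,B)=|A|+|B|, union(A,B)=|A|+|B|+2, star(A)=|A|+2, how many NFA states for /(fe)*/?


Syntax tree has 2 char leaf(s), 0 union(s), 1 star(s)
chars contribute 2×2 = 4; each union adds +2; each star adds +2
Total: 4 + 0 + 2 = 6 states


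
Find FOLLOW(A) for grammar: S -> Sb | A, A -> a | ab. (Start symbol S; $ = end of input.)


$ ∈ FOLLOW(S). For each A -> αBβ: add FIRST(β)\{ε} to FOLLOW(B); if β nullable, add FOLLOW(A).
FOLLOW(A) = {$, b}


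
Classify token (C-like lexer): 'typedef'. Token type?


Pattern: reserved word
Type: KEYWORD


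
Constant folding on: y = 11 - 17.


11 - 17 = -6 at compile time
Optimized: y = -6


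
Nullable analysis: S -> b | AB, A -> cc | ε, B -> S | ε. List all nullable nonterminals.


A nonterminal is nullable iff some alternative derives ε (directly, or every symbol in it is nullable)
Nullable: {A, B, S}


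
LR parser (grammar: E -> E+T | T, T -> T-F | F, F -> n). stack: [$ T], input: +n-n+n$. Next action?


lookahead ∉ {-} so T won't extend; reduce E -> T
Action: reduce (E -> T)


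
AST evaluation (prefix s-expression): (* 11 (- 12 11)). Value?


Evaluate inner: (- 12 11) = 1
Evaluate root: (* 11 1) = 11
Result: 11


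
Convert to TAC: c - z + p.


Break into single-operator statements:
t1 = c - z
t2 = t1 + p


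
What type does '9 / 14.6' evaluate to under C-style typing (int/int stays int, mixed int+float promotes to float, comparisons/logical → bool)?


Operand types: int / float
Rule: mixed int/float promotes to float; int/int stays int
Result type: float


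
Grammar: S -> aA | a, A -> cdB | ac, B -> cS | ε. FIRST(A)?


Per alternative of A: FIRST(cdB) = {c}; FIRST(ac) = {a}
FIRST(A) = {a, c}


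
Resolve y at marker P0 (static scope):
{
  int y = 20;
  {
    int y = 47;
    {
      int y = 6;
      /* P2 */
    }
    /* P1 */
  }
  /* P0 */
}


y declared in the same block as P0
y = 20


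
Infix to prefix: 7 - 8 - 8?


left-to-right (same/higher precedence on left): tree is (- (- 7 8) 8)
Prefix: - - 7 8 8


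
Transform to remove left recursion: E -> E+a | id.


Left-recursive alternatives: E+a; non-recursive: id
Introduce E': E -> idE', E' -> +aE' | ε


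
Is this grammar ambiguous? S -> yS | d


right-linear, alternatives start with distinct terminals 'y' vs 'd': unique leftmost derivation
Unambiguous


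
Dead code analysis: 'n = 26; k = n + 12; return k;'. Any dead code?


n is read by k's definition; k is returned
No dead code


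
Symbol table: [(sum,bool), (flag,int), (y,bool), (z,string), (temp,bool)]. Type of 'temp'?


Lookup 'temp' → type bool


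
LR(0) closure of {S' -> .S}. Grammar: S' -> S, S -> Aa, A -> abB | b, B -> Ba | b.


Start: S' -> .S
For each item with dot before a nonterminal B, add B -> .γ for every B-production
Closure: [S' -> .S, S -> .Aa, A -> .abB, A -> .b]


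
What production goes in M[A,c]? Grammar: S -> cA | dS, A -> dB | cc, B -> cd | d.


For [A, c]: 'c' ∈ FIRST(cc)
Entry: A -> cc


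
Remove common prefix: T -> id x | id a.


Common prefix: 'id'
Factored: T -> id T', T' -> x | a


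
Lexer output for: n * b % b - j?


Scan left to right, longest-match per lexeme
Tokens: ID(n), OP(*), ID(b), OP(%), ID(b), OP(-), ID(j)


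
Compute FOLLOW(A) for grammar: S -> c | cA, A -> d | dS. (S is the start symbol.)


$ ∈ FOLLOW(S). For each A -> αBβ: add FIRST(β)\{ε} to FOLLOW(B); if β nullable, add FOLLOW(A).
FOLLOW(A) = {$}


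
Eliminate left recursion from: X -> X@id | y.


Left-recursive alternatives: X@id; non-recursive: y
Introduce X': X -> yX', X' -> @idX' | ε


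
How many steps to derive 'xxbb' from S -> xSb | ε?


Derivation: S => xSb => xxSbb => xxbb
Steps: 3


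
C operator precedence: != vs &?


'!=' is equality (level 6); '&' is bitwise AND (level 5)
Higher level binds tighter
'!=' has higher precedence than '&'


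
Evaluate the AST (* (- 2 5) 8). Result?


Evaluate inner: (- 2 5) = -3
Evaluate root: (* -3 8) = -24
Result: -24


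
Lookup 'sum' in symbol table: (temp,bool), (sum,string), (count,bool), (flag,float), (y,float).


Lookup 'sum' → type string


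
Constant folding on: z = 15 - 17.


15 - 17 = -2 at compile time
Optimized: z = -2


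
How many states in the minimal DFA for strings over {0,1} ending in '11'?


Track the longest suffix of input matching a prefix of '11': 3 classes (prefixes of length 0..2)
Minimal DFA: 3 states


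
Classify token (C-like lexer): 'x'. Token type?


Pattern: letter/underscore followed by alphanumerics, not a keyword
Type: IDENTIFIER


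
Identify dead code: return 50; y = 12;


statement follows a return and is unreachable
Dead: 'y = 12'


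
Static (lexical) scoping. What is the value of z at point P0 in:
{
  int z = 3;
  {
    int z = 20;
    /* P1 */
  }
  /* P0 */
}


z declared in the same block as P0
z = 3


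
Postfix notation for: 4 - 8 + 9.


Left to right (same or higher precedence on left)
Postfix: 4 8 - 9 +


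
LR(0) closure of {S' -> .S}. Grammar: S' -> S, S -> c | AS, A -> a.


Start: S' -> .S
For each item with dot before a nonterminal B, add B -> .γ for every B-production
Closure: [S' -> .S, S -> .c, S -> .AS, A -> .a]


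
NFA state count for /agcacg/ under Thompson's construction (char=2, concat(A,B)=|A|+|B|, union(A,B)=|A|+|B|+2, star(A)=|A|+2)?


Syntax tree has 6 char leaf(s), 0 union(s), 0 star(s)
chars contribute 6×2 = 12; each union adds +2; each star adds +2
Total: 12 + 0 + 0 = 12 states


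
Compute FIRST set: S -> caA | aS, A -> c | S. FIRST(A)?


Per alternative of A: FIRST(c) = {c}; FIRST(S) = {a, c}
FIRST(A) = {a, c}


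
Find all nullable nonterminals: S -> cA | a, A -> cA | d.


A nonterminal is nullable iff some alternative derives ε (directly, or every symbol in it is nullable)
Nullable: {}


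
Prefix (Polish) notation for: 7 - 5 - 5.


left-to-right (same/higher precedence on left): tree is (- (- 7 5) 5)
Prefix: - - 7 5 5


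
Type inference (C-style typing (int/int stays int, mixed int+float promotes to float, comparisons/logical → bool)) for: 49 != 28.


Operand types: int != int
Rule: comparison yields bool
Result type: bool


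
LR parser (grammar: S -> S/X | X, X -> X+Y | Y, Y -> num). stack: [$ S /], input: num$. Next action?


no handle ('S/' is not any RHS); shift 'num'
Action: shift


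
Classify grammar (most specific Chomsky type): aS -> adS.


LHS has context (more than one symbol) and |LHS| ≤ |RHS|
Classification: Type 1 (Context-Sensitive)


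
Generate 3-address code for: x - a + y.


Break into single-operator statements:
t1 = x - a
t2 = t1 + y


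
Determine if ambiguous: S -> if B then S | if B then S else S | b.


dangling else: 'if B then if B then b else b' parses two ways
Ambiguous


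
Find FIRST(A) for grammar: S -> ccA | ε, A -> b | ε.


Per alternative of A: FIRST(b) = {b}; FIRST(ε) = {ε}
FIRST(A) = {b, ε}


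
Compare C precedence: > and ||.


'>' is relational (level 7); '||' is logical OR (level 1)
Higher level binds tighter
'>' has higher precedence than '||'


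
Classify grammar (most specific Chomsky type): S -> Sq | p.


Left-linear: every RHS is a terminal or one nonterminal followed by a terminal
Classification: Type 3 (Regular)


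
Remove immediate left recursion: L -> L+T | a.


Left-recursive alternatives: L+T; non-recursive: a
Introduce L': L -> aL', L' -> +TL' | ε


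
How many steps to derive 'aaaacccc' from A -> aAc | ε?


Derivation: A => aAc => aaAcc => aaaAccc => aaaaAcccc => aaaacccc
Steps: 5


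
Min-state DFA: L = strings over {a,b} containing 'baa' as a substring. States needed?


KMP-style automaton: 3 progress states + 1 absorbing accept = 4
Minimal DFA: 4 states


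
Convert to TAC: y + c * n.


Break into single-operator statements:
t1 = c * n
t2 = y + t1


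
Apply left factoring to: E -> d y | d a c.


Common prefix: 'd'
Factored: E -> d E', E' -> y | a c


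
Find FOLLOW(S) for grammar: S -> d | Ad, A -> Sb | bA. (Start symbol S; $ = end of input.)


$ ∈ FOLLOW(S). For each A -> αBβ: add FIRST(β)\{ε} to FOLLOW(B); if β nullable, add FOLLOW(A).
FOLLOW(S) = {$, b}


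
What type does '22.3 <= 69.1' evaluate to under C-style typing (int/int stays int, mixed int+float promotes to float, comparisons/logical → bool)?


Operand types: float <= float
Rule: comparison yields bool
Result type: bool


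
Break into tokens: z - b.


Scan left to right, longest-match per lexeme
Tokens: ID(z), OP(-), ID(b)


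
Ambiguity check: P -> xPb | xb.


balanced x^n…b^n: each string has a unique parse
Unambiguous


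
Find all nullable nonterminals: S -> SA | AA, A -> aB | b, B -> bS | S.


A nonterminal is nullable iff some alternative derives ε (directly, or every symbol in it is nullable)
Nullable: {}


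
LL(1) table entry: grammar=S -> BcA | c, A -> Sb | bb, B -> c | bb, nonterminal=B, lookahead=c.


For [B, c]: 'c' ∈ FIRST(c)
Entry: B -> c


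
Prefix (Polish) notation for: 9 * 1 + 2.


left-to-right (same/higher precedence on left): tree is (+ (* 9 1) 2)
Prefix: + * 9 1 2


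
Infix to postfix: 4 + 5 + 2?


Left to right (same or higher precedence on left)
Postfix: 4 5 + 2 +


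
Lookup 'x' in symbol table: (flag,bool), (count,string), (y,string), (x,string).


Lookup 'x' → type string


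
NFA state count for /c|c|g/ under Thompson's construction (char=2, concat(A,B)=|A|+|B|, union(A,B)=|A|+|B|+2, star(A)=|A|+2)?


Syntax tree has 3 char leaf(s), 2 union(s), 0 star(s)
chars contribute 3×2 = 6; each union adds +2; each star adds +2
Total: 6 + 4 + 0 = 10 states


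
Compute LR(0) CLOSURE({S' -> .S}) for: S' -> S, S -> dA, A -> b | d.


Start: S' -> .S
For each item with dot before a nonterminal B, add B -> .γ for every B-production
Closure: [S' -> .S, S -> .dA]


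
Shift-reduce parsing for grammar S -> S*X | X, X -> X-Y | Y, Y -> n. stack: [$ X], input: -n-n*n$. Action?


shift '-' to continue X -> X-Y
Action: shift


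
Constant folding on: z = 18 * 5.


18 * 5 = 90 at compile time
Optimized: z = 90


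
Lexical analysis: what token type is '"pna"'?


Pattern: double-quoted sequence
Type: STRING_LITERAL


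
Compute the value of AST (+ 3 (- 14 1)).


Evaluate inner: (- 14 1) = 13
Evaluate root: (+ 3 13) = 16
Result: 16


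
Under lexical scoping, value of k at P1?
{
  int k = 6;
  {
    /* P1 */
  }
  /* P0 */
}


P1's block does not declare k; resolves to the enclosing declaration at depth 0
k = 6


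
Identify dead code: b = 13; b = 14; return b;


first assignment to b is overwritten before any read
Dead: 'b = 13'


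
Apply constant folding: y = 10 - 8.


10 - 8 = 2 at compile time
Optimized: y = 2


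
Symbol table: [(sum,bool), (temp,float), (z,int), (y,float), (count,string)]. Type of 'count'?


Lookup 'count' → type string


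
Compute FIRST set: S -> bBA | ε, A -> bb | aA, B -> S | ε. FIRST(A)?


Per alternative of A: FIRST(bb) = {b}; FIRST(aA) = {a}
FIRST(A) = {a, b}


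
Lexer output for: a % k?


Scan left to right, longest-match per lexeme
Tokens: ID(a), OP(%), ID(k)


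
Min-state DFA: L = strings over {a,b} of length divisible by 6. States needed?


Track length mod 6: states 0..5, accept at 0
Minimal DFA: 6 states


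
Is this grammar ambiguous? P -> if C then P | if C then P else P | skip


dangling else: 'if C then if C then skip else skip' parses two ways
Ambiguous


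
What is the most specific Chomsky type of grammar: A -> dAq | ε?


Single nonterminal LHS, but d^n q^n is not regular
Classification: Type 2 (Context-Free)


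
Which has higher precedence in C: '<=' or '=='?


'<=' is relational (level 7); '==' is equality (level 6)
Higher level binds tighter
'<=' has higher precedence than '=='


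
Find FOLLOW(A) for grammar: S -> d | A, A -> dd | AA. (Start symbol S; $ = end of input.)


$ ∈ FOLLOW(S). For each A -> αBβ: add FIRST(β)\{ε} to FOLLOW(B); if β nullable, add FOLLOW(A).
FOLLOW(A) = {$, d}


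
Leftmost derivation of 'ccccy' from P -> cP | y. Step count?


Derivation: P => cP => ccP => cccP => ccccP => ccccy
Steps: 5


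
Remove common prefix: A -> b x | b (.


Common prefix: 'b'
Factored: A -> b A', A' -> x | (


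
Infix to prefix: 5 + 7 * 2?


'*' binds tighter: tree is (+ 5 (* 7 2))
Prefix: + 5 * 7 2


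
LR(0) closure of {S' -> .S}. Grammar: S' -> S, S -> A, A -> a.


Start: S' -> .S
For each item with dot before a nonterminal B, add B -> .γ for every B-production
Closure: [S' -> .S, S -> .A, A -> .a]


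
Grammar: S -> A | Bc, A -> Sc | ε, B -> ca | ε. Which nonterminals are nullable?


A nonterminal is nullable iff some alternative derives ε (directly, or every symbol in it is nullable)
Nullable: {A, B, S}


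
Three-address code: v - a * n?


Break into single-operator statements:
t1 = a * n
t2 = v - t1


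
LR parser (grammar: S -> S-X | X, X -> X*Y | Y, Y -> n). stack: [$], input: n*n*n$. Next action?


no handle on stack; shift 'n'
Action: shift


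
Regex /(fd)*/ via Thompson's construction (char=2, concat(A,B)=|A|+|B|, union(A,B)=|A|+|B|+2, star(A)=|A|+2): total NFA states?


Syntax tree has 2 char leaf(s), 0 union(s), 1 star(s)
chars contribute 2×2 = 4; each union adds +2; each star adds +2
Total: 4 + 0 + 2 = 6 states


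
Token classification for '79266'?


Pattern: digits only
Type: INTEGER_LITERAL


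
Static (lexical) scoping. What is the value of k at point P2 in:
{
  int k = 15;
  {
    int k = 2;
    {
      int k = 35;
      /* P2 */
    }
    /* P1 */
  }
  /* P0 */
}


k declared in the same block as P2
k = 35


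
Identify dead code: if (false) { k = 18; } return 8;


condition is constant false, so the whole block is unreachable
Dead: 'if (false) { k = 18; }'


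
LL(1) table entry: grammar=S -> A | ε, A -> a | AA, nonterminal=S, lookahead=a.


For [S, a]: 'a' ∈ FIRST(A)
Entry: S -> A


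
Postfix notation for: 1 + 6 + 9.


Left to right (same or higher precedence on left)
Postfix: 1 6 + 9 +


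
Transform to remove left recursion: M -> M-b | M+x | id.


Left-recursive alternatives: M-b, M+x; non-recursive: id
Introduce M': M -> idM', M' -> -bM' | +xM' | ε


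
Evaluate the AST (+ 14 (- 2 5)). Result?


Evaluate inner: (- 2 5) = -3
Evaluate root: (+ 14 -3) = 11
Result: 11


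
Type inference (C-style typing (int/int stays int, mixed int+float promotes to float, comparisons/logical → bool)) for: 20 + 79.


Operand types: int + int
Rule: mixed int/float promotes to float; int/int stays int
Result type: int


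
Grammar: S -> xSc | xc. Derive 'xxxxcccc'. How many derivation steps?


Derivation: S => xSc => xxScc => xxxSccc => xxxxcccc
Steps: 4


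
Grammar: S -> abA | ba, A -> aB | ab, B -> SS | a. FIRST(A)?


Per alternative of A: FIRST(aB) = {a}; FIRST(ab) = {a}
FIRST(A) = {a}


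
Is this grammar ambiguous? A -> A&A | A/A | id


'id&id/id' has two parse trees (no precedence encoded between & and /)
Ambiguous


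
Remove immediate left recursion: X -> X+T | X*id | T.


Left-recursive alternatives: X+T, X*id; non-recursive: T
Introduce X': X -> TX', X' -> +TX' | *idX' | ε


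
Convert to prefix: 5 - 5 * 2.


'*' binds tighter: tree is (- 5 (* 5 2))
Prefix: - 5 * 5 2


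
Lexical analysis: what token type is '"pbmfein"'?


Pattern: double-quoted sequence
Type: STRING_LITERAL


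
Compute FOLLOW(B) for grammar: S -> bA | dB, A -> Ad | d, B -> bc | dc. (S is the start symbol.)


$ ∈ FOLLOW(S). For each A -> αBβ: add FIRST(β)\{ε} to FOLLOW(B); if β nullable, add FOLLOW(A).
FOLLOW(B) = {$}


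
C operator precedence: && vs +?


'+' is additive (level 9); '&&' is logical AND (level 2)
Higher level binds tighter
'+' has higher precedence than '&&'


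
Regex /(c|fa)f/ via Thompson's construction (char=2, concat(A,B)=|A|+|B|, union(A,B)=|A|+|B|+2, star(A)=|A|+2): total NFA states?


Syntax tree has 4 char leaf(s), 1 union(s), 0 star(s)
chars contribute 4×2 = 8; each union adds +2; each star adds +2
Total: 8 + 2 + 0 = 10 states


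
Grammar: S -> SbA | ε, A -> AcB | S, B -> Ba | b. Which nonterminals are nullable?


A nonterminal is nullable iff some alternative derives ε (directly, or every symbol in it is nullable)
Nullable: {A, S}


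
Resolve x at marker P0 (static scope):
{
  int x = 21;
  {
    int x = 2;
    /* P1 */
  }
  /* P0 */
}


x declared in the same block as P0
x = 21


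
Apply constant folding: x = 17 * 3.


17 * 3 = 51 at compile time
Optimized: x = 51


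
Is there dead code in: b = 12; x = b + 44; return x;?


b is read by x's definition; x is returned
No dead code


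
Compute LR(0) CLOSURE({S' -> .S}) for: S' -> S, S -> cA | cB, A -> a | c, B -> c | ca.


Start: S' -> .S
For each item with dot before a nonterminal B, add B -> .γ for every B-production
Closure: [S' -> .S, S -> .cA, S -> .cB]


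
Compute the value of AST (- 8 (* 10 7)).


Evaluate inner: (* 10 7) = 70
Evaluate root: (- 8 70) = -62
Result: -62


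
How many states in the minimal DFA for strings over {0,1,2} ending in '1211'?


Track the longest suffix of input matching a prefix of '1211': 5 classes (prefixes of length 0..4)
Minimal DFA: 5 states


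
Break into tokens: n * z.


Scan left to right, longest-match per lexeme
Tokens: ID(n), OP(*), ID(z)


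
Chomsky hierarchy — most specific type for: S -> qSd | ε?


Single nonterminal LHS, but q^n d^n is not regular
Classification: Type 2 (Context-Free)


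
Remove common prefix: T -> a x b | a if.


Common prefix: 'a'
Factored: T -> a T', T' -> x b | if


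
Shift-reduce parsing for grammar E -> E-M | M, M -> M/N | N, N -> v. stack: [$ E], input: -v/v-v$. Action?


shift '-' to continue E -> E-M
Action: shift


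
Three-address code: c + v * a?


Break into single-operator statements:
t1 = v * a
t2 = c + t1


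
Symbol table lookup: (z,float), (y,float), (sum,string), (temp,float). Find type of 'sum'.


Lookup 'sum' → type string


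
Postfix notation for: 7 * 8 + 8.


Left to right (same or higher precedence on left)
Postfix: 7 8 * 8 +


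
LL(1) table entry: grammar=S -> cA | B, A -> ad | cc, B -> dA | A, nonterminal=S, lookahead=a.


For [S, a]: 'a' ∈ FIRST(B)
Entry: S -> B


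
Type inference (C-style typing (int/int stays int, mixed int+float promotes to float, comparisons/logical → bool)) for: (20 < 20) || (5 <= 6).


Operand types: bool || bool
Rule: logical operators take bool operands and yield bool
Result type: bool


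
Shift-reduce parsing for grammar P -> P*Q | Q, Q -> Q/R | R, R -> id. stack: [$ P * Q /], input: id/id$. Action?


no handle; shift 'id'
Action: shift


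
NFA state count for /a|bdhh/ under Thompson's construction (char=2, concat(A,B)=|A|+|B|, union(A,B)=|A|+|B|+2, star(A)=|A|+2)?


Syntax tree has 5 char leaf(s), 1 union(s), 0 star(s)
chars contribute 5×2 = 10; each union adds +2; each star adds +2
Total: 10 + 2 + 0 = 12 states


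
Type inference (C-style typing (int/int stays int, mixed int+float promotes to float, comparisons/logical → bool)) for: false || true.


Operand types: bool || bool
Rule: logical operators take bool operands and yield bool
Result type: bool


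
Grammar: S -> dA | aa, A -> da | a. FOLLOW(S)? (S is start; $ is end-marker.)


$ ∈ FOLLOW(S). For each A -> αBβ: add FIRST(β)\{ε} to FOLLOW(B); if β nullable, add FOLLOW(A).
FOLLOW(S) = {$}


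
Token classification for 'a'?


Pattern: letter/underscore followed by alphanumerics, not a keyword
Type: IDENTIFIER


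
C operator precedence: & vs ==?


'==' is equality (level 6); '&' is bitwise AND (level 5)
Higher level binds tighter
'==' has higher precedence than '&'


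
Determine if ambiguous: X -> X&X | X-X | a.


'a&a-a' has two parse trees (no precedence encoded between & and -)
Ambiguous


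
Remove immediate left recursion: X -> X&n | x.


Left-recursive alternatives: X&n; non-recursive: x
Introduce X': X -> xX', X' -> &nX' | ε


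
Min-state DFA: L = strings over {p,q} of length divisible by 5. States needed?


Track length mod 5: states 0..4, accept at 0
Minimal DFA: 5 states


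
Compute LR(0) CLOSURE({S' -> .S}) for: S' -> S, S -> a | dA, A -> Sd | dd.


Start: S' -> .S
For each item with dot before a nonterminal B, add B -> .γ for every B-production
Closure: [S' -> .S, S -> .a, S -> .dA]


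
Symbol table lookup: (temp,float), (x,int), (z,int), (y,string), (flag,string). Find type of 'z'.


Lookup 'z' → type int


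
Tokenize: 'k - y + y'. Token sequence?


Scan left to right, longest-match per lexeme
Tokens: ID(k), OP(-), ID(y), OP(+), ID(y)


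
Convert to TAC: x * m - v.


Break into single-operator statements:
t1 = x * m
t2 = t1 - v


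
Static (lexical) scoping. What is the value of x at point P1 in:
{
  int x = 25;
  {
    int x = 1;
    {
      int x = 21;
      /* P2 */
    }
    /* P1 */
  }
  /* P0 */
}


x declared in the same block as P1
x = 1


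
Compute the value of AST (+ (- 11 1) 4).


Evaluate inner: (- 11 1) = 10
Evaluate root: (+ 10 4) = 14
Result: 14


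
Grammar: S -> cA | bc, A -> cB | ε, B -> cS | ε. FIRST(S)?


Per alternative of S: FIRST(cA) = {c}; FIRST(bc) = {b}
FIRST(S) = {b, c}


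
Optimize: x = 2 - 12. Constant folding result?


2 - 12 = -10 at compile time
Optimized: x = -10


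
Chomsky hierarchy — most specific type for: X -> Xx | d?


Left-linear: every RHS is a terminal or one nonterminal followed by a terminal
Classification: Type 3 (Regular)


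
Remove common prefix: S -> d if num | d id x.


Common prefix: 'd'
Factored: S -> d S', S' -> if num | id x


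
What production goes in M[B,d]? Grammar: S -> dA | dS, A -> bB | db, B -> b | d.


For [B, d]: 'd' ∈ FIRST(d)
Entry: B -> d


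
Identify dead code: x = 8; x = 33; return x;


first assignment to x is overwritten before any read
Dead: 'x = 8'


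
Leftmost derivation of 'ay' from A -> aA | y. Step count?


Derivation: A => aA => ay
Steps: 2


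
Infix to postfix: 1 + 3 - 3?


Left to right (same or higher precedence on left)
Postfix: 1 3 + 3 -


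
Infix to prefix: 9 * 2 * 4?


left-to-right (same/higher precedence on left): tree is (* (* 9 2) 4)
Prefix: * * 9 2 4


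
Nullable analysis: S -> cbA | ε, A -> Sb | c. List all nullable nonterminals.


A nonterminal is nullable iff some alternative derives ε (directly, or every symbol in it is nullable)
Nullable: {S}


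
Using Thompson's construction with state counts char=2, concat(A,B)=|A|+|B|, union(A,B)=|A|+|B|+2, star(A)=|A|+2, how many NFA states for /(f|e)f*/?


Syntax tree has 3 char leaf(s), 1 union(s), 1 star(s)
chars contribute 3×2 = 6; each union adds +2; each star adds +2
Total: 6 + 2 + 2 = 10 states


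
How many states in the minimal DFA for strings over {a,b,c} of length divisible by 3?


Track length mod 3: states 0..2, accept at 0
Minimal DFA: 3 states


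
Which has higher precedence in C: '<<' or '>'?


'<<' is shift (level 8); '>' is relational (level 7)
Higher level binds tighter
'<<' has higher precedence than '>'


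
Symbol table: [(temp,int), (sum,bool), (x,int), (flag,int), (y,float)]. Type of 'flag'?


Lookup 'flag' → type int


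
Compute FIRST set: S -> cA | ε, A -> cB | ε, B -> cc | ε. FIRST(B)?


Per alternative of B: FIRST(cc) = {c}; FIRST(ε) = {ε}
FIRST(B) = {c, ε}


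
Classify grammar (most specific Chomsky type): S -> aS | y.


Right-linear: every RHS is a terminal or a terminal followed by one nonterminal
Classification: Type 3 (Regular)


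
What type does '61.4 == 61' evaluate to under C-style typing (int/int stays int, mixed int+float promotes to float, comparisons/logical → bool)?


Operand types: float == int
Rule: comparison yields bool
Result type: bool


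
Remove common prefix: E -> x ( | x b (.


Common prefix: 'x'
Factored: E -> x E', E' -> ( | b (


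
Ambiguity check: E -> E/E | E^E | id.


'id/id^id' has two parse trees (no precedence encoded between / and ^)
Ambiguous


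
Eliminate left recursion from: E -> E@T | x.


Left-recursive alternatives: E@T; non-recursive: x
Introduce E': E -> xE', E' -> @TE' | ε


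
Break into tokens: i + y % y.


Scan left to right, longest-match per lexeme
Tokens: ID(i), OP(+), ID(y), OP(%), ID(y)


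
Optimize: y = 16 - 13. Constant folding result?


16 - 13 = 3 at compile time
Optimized: y = 3


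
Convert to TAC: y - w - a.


Break into single-operator statements:
t1 = y - w
t2 = t1 - a


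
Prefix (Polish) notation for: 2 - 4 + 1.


left-to-right (same/higher precedence on left): tree is (+ (- 2 4) 1)
Prefix: + - 2 4 1


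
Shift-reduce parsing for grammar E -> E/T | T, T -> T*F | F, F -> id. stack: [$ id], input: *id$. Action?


'id' on top is the handle for F -> id
Action: reduce (F -> id)


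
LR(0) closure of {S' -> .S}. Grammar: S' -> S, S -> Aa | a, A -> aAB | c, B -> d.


Start: S' -> .S
For each item with dot before a nonterminal B, add B -> .γ for every B-production
Closure: [S' -> .S, S -> .Aa, S -> .a, A -> .aAB, A -> .c]


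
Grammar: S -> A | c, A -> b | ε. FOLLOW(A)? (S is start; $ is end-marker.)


$ ∈ FOLLOW(S). For each A -> αBβ: add FIRST(β)\{ε} to FOLLOW(B); if β nullable, add FOLLOW(A).
FOLLOW(A) = {$}


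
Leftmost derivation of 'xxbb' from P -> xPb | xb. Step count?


Derivation: P => xPb => xxbb
Steps: 2


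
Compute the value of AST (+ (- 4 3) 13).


Evaluate inner: (- 4 3) = 1
Evaluate root: (+ 1 13) = 14
Result: 14


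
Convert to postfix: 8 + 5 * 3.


* has higher precedence, evaluate 5*3 first
Postfix: 8 5 3 * +


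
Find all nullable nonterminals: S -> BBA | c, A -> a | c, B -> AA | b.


A nonterminal is nullable iff some alternative derives ε (directly, or every symbol in it is nullable)
Nullable: {}


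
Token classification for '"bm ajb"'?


Pattern: double-quoted sequence
Type: STRING_LITERAL


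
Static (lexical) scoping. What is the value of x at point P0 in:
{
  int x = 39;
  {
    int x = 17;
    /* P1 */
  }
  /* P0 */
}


x declared in the same block as P0
x = 39


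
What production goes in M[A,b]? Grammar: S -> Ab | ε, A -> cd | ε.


For [A, b]: ε is nullable and 'b' ∈ FOLLOW(A)
Entry: A -> ε


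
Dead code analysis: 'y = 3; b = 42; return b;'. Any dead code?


y is assigned but never read
Dead: 'y = 3'


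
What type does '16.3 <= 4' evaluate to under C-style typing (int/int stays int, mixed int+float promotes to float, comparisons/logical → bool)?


Operand types: float <= int
Rule: comparison yields bool
Result type: bool


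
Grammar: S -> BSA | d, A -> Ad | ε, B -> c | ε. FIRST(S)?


Per alternative of S: FIRST(BSA) = {c, d}; FIRST(d) = {d}
FIRST(S) = {c, d}


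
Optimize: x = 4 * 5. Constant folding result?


4 * 5 = 20 at compile time
Optimized: x = 20


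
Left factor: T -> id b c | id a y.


Common prefix: 'id'
Factored: T -> id T', T' -> b c | a y


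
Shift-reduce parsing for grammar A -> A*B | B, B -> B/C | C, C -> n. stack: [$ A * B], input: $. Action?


handle 'A*B' on top; lookahead ∈ FOLLOW(A) = {*, $}
Action: reduce (A -> A*B)


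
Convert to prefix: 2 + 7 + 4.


left-to-right (same/higher precedence on left): tree is (+ (+ 2 7) 4)
Prefix: + + 2 7 4


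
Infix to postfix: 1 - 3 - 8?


Left to right (same or higher precedence on left)
Postfix: 1 3 - 8 -


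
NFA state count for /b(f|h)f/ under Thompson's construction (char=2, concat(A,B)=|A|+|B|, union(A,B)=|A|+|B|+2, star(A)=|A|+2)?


Syntax tree has 4 char leaf(s), 1 union(s), 0 star(s)
chars contribute 4×2 = 8; each union adds +2; each star adds +2
Total: 8 + 2 + 0 = 10 states


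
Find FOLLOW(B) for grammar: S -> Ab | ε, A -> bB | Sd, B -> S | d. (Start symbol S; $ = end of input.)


$ ∈ FOLLOW(S). For each A -> αBβ: add FIRST(β)\{ε} to FOLLOW(B); if β nullable, add FOLLOW(A).
FOLLOW(B) = {b}
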